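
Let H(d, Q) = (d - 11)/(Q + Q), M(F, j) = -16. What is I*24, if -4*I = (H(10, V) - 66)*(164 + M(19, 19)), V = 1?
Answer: 59052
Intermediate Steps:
H(d, Q) = (-11 + d)/(2*Q) (H(d, Q) = (-11 + d)/((2*Q)) = (-11 + d)*(1/(2*Q)) = (-11 + d)/(2*Q))
I = 4921/2 (I = -((½)*(-11 + 10)/1 - 66)*(164 - 16)/4 = -((½)*1*(-1) - 66)*148/4 = -(-½ - 66)*148/4 = -(-133)*148/8 = -¼*(-9842) = 4921/2 ≈ 2460.5)
I*24 = (4921/2)*24 = 59052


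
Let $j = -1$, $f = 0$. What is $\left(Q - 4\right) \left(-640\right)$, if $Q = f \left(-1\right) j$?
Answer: $2560$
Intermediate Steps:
$Q = 0$ ($Q = 0 \left(-1\right) \left(-1\right) = 0 \left(-1\right) = 0$)
$\left(Q - 4\right) \left(-640\right) = \left(0 - 4\right) \left(-640\right) = \left(-4\right) \left(-640\right) = 2560$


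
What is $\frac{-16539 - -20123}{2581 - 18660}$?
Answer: $- \frac{512}{2297} \approx -0.2229$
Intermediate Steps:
$\frac{-16539 - -20123}{2581 - 18660} = \frac{-16539 + 20123}{-16079} = 3584 \left(- \frac{1}{16079}\right) = - \frac{512}{2297}$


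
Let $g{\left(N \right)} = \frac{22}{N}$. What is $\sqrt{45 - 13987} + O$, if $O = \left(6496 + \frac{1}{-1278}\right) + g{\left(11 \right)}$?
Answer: $\frac{8304443}{1278} + i \sqrt{13942} \approx 6498.0 + 118.08 i$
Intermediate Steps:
$O = \frac{8304443}{1278}$ ($O = \left(6496 + \frac{1}{-1278}\right) + \frac{22}{11} = \left(6496 - \frac{1}{1278}\right) + 22 \cdot \frac{1}{11} = \frac{8301887}{1278} + 2 = \frac{8304443}{1278} \approx 6498.0$)
$\sqrt{45 - 13987} + O = \sqrt{45 - 13987} + \frac{8304443}{1278} = \sqrt{-13942} + \frac{8304443}{1278} = i \sqrt{13942} + \frac{8304443}{1278} = \frac{8304443}{1278} + i \sqrt{13942}$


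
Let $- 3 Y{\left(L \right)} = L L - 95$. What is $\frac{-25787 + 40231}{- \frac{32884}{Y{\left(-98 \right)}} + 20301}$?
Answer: $\frac{137347996}{193140861} \approx 0.71113$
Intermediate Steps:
$Y{\left(L \right)} = \frac{95}{3} - \frac{L^{2}}{3}$ ($Y{\left(L \right)} = - \frac{L L - 95}{3} = - \frac{L^{2} - 95}{3} = - \frac{-95 + L^{2}}{3} = \frac{95}{3} - \frac{L^{2}}{3}$)
$\frac{-25787 + 40231}{- \frac{32884}{Y{\left(-98 \right)}} + 20301} = \frac{-25787 + 40231}{- \frac{32884}{\frac{95}{3} - \frac{\left(-98\right)^{2}}{3}} + 20301} = \frac{14444}{- \frac{32884}{\frac{95}{3} - \frac{9604}{3}} + 20301} = \frac{14444}{- \frac{32884}{- \frac{9509}{3}} + 20301} = \frac{14444}{\left(-32884\right) \left(- \frac{3}{9509}\right) + 20301} = \frac{14444}{\frac{98652}{9509} + 20301} = \frac{14444}{\frac{193140861}{9509}} = 14444 \cdot \frac{9509}{193140861} = \frac{137347996}{193140861}$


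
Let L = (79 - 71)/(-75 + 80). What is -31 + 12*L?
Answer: -59/5 ≈ -11.800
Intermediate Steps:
L = 8/5 ≈ 1.6000
-31 + 12*L = -31 + 12*(8/5) = -31 + 96/5 = -59/5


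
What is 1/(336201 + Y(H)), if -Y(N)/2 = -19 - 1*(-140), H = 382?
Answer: 1/335959 ≈ 2.9766e-6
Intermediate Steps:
Y(N) = -242 (Y(N) = -2*(-19 - 1*(-140)) = -2*(-19 + 140) = -2*121 = -242)
1/(336201 + Y(H)) = 1/(336201 - 242) = 1/335959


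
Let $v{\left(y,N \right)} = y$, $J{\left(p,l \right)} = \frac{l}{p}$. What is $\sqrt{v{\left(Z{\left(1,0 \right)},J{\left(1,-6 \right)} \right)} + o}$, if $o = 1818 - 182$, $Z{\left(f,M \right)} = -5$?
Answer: $\sqrt{1631} \approx 40.386$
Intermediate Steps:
$o = 1636$
$\sqrt{v{\left(Z{\left(1,0 \right)},J{\left(1,-6 \right)} \right)} + o} = \sqrt{-5 + 1636} = \sqrt{1631}$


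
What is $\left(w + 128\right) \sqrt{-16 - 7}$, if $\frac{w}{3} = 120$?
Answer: $488 i \sqrt{23} \approx 2340.4 i$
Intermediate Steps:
$w = 360$ ($w = 3 \cdot 120 = 360$)
$\left(w + 128\right) \sqrt{-16 - 7} = \left(360 + 128\right) \sqrt{-16 - 7} = 488 \sqrt{-23} = 488 i \sqrt{23}$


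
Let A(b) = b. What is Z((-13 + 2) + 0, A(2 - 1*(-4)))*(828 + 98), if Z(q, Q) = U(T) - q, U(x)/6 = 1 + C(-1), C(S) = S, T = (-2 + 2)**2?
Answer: 10186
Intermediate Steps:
T = 0 (T = 0**2 = 0)
U(x) = 0 (U(x) = 6*(1 - 1) = 6*0 = 0)
Z(q, Q) = -q (Z(q, Q) = 0 - q = -q)
Z((-13 + 2) + 0, A(2 - 1*(-4)))*(828 + 98) = (-((-13 + 2) + 0))*(828 + 98) = -(-11 + 0)*926 = -1*(-11)*926 = 11*926 = 10186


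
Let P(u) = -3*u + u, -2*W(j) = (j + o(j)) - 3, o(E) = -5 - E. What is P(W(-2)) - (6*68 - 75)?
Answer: -341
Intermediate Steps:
W(j) = 4 (W(j) = -((j + (-5 - j)) - 3)/2 = -(-5 - 3)/2 = -½*(-8) = 4)
P(u) = -2*u
P(W(-2)) - (6*68 - 75) = -2*4 - (6*68 - 75) = -8 - (408 - 75) = -8 - 1*333 = -8 - 333 = -341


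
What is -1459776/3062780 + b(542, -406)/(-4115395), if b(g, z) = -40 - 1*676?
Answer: -300268095052/630227474905 ≈ -0.47644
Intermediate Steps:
b(g, z) = -716 (b(g, z) = -40 - 676 = -716)
-1459776/3062780 + b(542, -406)/(-4115395) = -1459776/3062780 - 716/(-4115395) = -1459776*1/3062780 - 716*(-1/4115395) = -364944/765695 + 716/4115395 = -300268095052/630227474905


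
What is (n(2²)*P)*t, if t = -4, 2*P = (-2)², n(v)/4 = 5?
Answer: -160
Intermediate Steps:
n(v) = 20 (n(v) = 4*5 = 20)
P = 2 (P = (½)*(-2)² = (½)*4 = 2)
(n(2²)*P)*t = (20*2)*(-4) = 40*(-4) = -160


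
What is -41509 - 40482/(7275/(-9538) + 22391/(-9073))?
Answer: -8101488204329/279571433 ≈ -28978.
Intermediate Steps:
-41509 - 40482/(7275/(-9538) + 22391/(-9073)) = -41509 - 40482/(7275*(-1/9538) + 22391*(-1/9073)) = -41509 - 40482/(-7275/9538 - 22391/9073) = -41509 - 40482/(-279571433/86538274) = -41509 - 40482*(-86538274)/279571433 = -41509 - 1*(-3503242408068/279571433) = -41509 + 3503242408068/279571433 = -8101488204329/279571433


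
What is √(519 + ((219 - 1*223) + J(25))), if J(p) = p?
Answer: 6*√15 ≈ 23.238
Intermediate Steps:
√(519 + ((219 - 1*223) + J(25))) = √(519 + ((219 - 1*223) + 25)) = √(519 + ((219 - 223) + 25)) = √(519 + (-4 + 25)) = √(519 + 21) = √540 = 6*√15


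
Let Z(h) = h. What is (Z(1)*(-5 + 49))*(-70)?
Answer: -3080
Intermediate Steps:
(Z(1)*(-5 + 49))*(-70) = (1*(-5 + 49))*(-70) = (1*44)*(-70) = 44*(-70) = -3080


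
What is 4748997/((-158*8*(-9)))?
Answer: 1582999/3792 ≈ 417.46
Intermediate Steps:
4748997/((-158*8*(-9))) = 4748997/((-1264*(-9))) = 4748997/11376 = 4748997*(1/11376) = 1582999/3792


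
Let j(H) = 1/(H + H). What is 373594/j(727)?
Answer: 543205676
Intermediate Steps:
j(H) = 1/(2*H)
373594/j(727) = 373594/(((½)/727)) = 373594/(((½)*(1/727))) = 373594/(1/1454) = 373594*1454 = 543205676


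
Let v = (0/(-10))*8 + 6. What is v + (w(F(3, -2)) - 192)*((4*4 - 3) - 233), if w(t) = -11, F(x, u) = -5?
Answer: 44666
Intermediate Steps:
v = 6 (v = (0*(-⅒))*8 + 6 = 0*8 + 6 = 0 + 6 = 6)
v + (w(F(3, -2)) - 192)*((4*4 - 3) - 233) = 6 + (-11 - 192)*((4*4 - 3) - 233) = 6 - 203*((16 - 3) - 233) = 6 - 203*(13 - 233) = 6 - 203*(-220) = 6 + 44660 = 44666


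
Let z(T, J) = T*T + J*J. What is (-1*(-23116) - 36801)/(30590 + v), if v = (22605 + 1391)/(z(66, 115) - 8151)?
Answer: -9217825/20606264 ≈ -0.44733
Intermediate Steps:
z(T, J) = J² + T² (z(T, J) = T² + J² = J² + T²)
v = 11998/4715 (v = (22605 + 1391)/((115² + 66²) - 8151) = 23996/((13225 + 4356) - 8151) = 23996/(17581 - 8151) = 23996/9430 = 23996*(1/9430) = 11998/4715 ≈ 2.5446)
(-1*(-23116) - 36801)/(30590 + v) = (-1*(-23116) - 36801)/(30590 + 11998/4715) = (23116 - 36801)/(144243848/4715) = -13685*4715/144243848 = -9217825/20606264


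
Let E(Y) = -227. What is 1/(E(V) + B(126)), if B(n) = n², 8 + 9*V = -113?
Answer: 1/15649 ≈ 6.3902e-5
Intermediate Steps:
V = -121/9 (V = -8/9 + (⅑)*(-113) = -8/9 - 113/9 = -121/9 ≈ -13.444)
1/(E(V) + B(126)) = 1/(-227 + 126²) = 1/(-227 + 15876) = 1/15649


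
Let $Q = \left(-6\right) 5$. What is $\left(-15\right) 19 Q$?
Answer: $8550$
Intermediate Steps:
$Q = -30$
$\left(-15\right) 19 Q = \left(-15\right) 19 \left(-30\right) = \left(-285\right) \left(-30\right) = 8550$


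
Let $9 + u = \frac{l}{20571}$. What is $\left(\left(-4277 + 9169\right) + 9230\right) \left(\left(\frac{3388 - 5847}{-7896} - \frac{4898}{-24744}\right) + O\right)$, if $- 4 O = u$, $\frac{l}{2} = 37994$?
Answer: $\frac{723622176146845}{27910650516} \approx 25926.0$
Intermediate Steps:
$l = 75988$ ($l = 2 \cdot 37994 = 75988$)
$u = - \frac{109151}{20571}$ ($u = -9 + \frac{75988}{20571} = - \frac{109151}{20571} \approx -5.3061$)
$O = \frac{109151}{82284}$ ($O = \left(- \frac{1}{4}\right) \left(- \frac{109151}{20571}\right) = \frac{109151}{82284} \approx 1.3265$)
$\left(\left(-4277 + 9169\right) + 9230\right) \left(\left(\frac{3388 - 5847}{-7896} - \frac{4898}{-24744}\right) + O\right) = \left(\left(-4277 + 9169\right) + 9230\right) \left(\left(\frac{3388 - 5847}{-7896} - \frac{4898}{-24744}\right) + \frac{109151}{82284}\right) = \left(4892 + 9230\right) \left(\left(\left(-2459\right) \left(- \frac{1}{7896}\right) - - \frac{2449}{12372}\right) + \frac{109151}{82284}\right) = 14122 \left(\left(\frac{2459}{7896} + \frac{2449}{12372}\right) + \frac{109151}{82284}\right) = 14122 \left(\frac{4146671}{8140776} + \frac{109151}{82284}\right) = 14122 \cdot \frac{102481543145}{55821301032} = \frac{723622176146845}{27910650516}$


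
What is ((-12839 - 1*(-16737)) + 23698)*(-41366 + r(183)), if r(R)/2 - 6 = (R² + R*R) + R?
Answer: 2565544928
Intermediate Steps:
r(R) = 12 + 2*R + 4*R² (r(R) = 12 + 2*((R² + R*R) + R) = 12 + 2*((R² + R²) + R) = 12 + 2*(2*R² + R) = 12 + 2*(R + 2*R²) = 12 + (2*R + 4*R²) = 12 + 2*R + 4*R²)
((-12839 - 1*(-16737)) + 23698)*(-41366 + r(183)) = ((-12839 - 1*(-16737)) + 23698)*(-41366 + (12 + 2*183 + 4*183²)) = ((-12839 + 16737) + 23698)*(-41366 + (12 + 366 + 4*33489)) = (3898 + 23698)*(-41366 + (12 + 366 + 133956)) = 27596*(-41366 + 134334) = 27596*92968 = 2565544928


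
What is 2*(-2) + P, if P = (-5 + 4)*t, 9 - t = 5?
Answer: -8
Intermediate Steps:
t = 4 (t = 9 - 1*5 = 9 - 5 = 4)
P = -4 (P = (-5 + 4)*4 = -1*4 = -4)
2*(-2) + P = 2*(-2) - 4 = -4 - 4 = -8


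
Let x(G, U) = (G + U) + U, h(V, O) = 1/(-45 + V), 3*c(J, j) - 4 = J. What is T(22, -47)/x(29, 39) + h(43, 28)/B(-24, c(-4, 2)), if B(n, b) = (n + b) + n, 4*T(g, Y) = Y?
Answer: -1021/10272 ≈ -0.099396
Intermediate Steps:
T(g, Y) = Y/4
c(J, j) = 4/3 + J/3
B(n, b) = b + 2*n (B(n, b) = (b + n) + n = b + 2*n)
x(G, U) = G + 2*U
T(22, -47)/x(29, 39) + h(43, 28)/B(-24, c(-4, 2)) = ((¼)*(-47))/(29 + 2*39) + 1/((-45 + 43)*((4/3 + (⅓)*(-4)) + 2*(-24))) = -47/(4*(29 + 78)) + 1/((-2)*((4/3 - 4/3) - 48)) = -47/4/107 - 1/(2*(0 - 48)) = -47/4*1/107 - ½/(-48) = -47/428 - ½*(-1/48) = -47/428 + 1/96 = -1021/10272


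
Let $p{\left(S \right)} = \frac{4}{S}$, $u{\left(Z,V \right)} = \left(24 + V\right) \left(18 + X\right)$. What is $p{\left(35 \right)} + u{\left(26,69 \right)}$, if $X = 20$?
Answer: $\frac{123694}{35} \approx 3534.1$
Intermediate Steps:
$u{\left(Z,V \right)} = 912 + 38 V$ ($u{\left(Z,V \right)} = \left(24 + V\right) \left(18 + 20\right) = \left(24 + V\right) 38 = 912 + 38 V$)
$p{\left(35 \right)} + u{\left(26,69 \right)} = \frac{4}{35} + \left(912 + 38 \cdot 69\right) = 4 \cdot \frac{1}{35} + \left(912 + 2622\right) = \frac{4}{35} + 3534 = \frac{123694}{35}$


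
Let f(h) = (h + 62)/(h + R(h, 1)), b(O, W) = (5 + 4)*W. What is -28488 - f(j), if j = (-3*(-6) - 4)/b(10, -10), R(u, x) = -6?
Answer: -7888393/277 ≈ -28478.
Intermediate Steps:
b(O, W) = 9*W
j = -7/45 (j = (-3*(-6) - 4)/((9*(-10))) = (18 - 4)/(-90) = 14*(-1/90) = -7/45 ≈ -0.15556)
f(h) = (62 + h)/(-6 + h) (f(h) = (h + 62)/(h - 6) = (62 + h)/(-6 + h))
-28488 - f(j) = -28488 - (62 - 7/45)/(-6 - 7/45) = -28488 - 2783/((-277/45)*45) = -28488 - (-45)*2783/(277*45) = -28488 - 1*(-2783/277) = -28488 + 2783/277 = -7888393/277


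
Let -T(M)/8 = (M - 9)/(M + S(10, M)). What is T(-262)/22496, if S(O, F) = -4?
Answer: -271/747992 ≈ -0.00036230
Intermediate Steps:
T(M) = -8*(-9 + M)/(-4 + M) (T(M) = -8*(M - 9)/(M - 4) = -8*(-9 + M)/(-4 + M))
T(-262)/22496 = (8*(9 - 1*(-262))/(-4 - 262))/22496 = (8*(9 + 262)/(-266))*(1/22496) = (8*(-1/266)*271)*(1/22496) = -1084/133*1/22496 = -271/747992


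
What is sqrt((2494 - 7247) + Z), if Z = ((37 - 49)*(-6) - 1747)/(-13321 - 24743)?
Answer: I*sqrt(430400393943)/9516 ≈ 68.942*I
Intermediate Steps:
Z = 1675/38064 (Z = (-12*(-6) - 1747)/(-38064) = (72 - 1747)*(-1/38064) = -1675*(-1/38064) = 1675/38064 ≈ 0.044005)
sqrt((2494 - 7247) + Z) = sqrt((2494 - 7247) + 1675/38064) = sqrt(-4753 + 1675/38064) = sqrt(-180916517/38064) = I*sqrt(430400393943)/9516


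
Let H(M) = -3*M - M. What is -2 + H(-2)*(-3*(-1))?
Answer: 22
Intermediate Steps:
H(M) = -4*M
-2 + H(-2)*(-3*(-1)) = -2 + (-4*(-2))*(-3*(-1)) = -2 + 8*3 = -2 + 24 = 22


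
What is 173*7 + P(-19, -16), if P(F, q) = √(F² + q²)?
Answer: 1211 + √617 ≈ 1235.8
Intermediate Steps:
173*7 + P(-19, -16) = 173*7 + √((-19)² + (-16)²) = 1211 + √(361 + 256) = 1211 + √617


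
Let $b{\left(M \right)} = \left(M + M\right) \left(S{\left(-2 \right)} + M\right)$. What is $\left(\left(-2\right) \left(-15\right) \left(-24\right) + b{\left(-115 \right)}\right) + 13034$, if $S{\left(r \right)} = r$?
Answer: $39224$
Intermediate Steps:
$b{\left(M \right)} = 2 M \left(-2 + M\right)$ ($b{\left(M \right)} = \left(M + M\right) \left(-2 + M\right) = 2 M \left(-2 + M\right)$)
$\left(\left(-2\right) \left(-15\right) \left(-24\right) + b{\left(-115 \right)}\right) + 13034 = \left(\left(-2\right) \left(-15\right) \left(-24\right) + 2 \left(-115\right) \left(-2 - 115\right)\right) + 13034 = \left(30 \left(-24\right) + 2 \left(-115\right) \left(-117\right)\right) + 13034 = \left(-720 + 26910\right) + 13034 = 26190 + 13034 = 39224$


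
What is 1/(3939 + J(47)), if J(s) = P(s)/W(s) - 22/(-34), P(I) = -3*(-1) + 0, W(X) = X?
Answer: 799/3147829 ≈ 0.00025383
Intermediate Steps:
P(I) = 3 (P(I) = 3 + 0 = 3)
J(s) = 11/17 + 3/s (J(s) = 3/s - 22/(-34) = 3/s - 22*(-1/34) = 3/s + 11/17 = 11/17 + 3/s)
1/(3939 + J(47)) = 1/(3939 + (11/17 + 3/47)) = 1/(3939 + 568/799) = 1/(3147829/799) = 799/3147829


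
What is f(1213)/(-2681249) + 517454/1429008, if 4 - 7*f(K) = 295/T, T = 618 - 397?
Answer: 153310183594675/423383652944616 ≈ 0.36211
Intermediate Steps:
T = 221
f(K) = 589/1547 (f(K) = 4/7 - 295/(7*221) = 4/7 - ⅐*295/221 = 4/7 - 295/1547 = 589/1547)
f(1213)/(-2681249) + 517454/1429008 = (589/1547)/(-2681249) + 517454/1429008 = (589/1547)*(-1/2681249) + 517454*(1/1429008) = -589/4147892203 + 36961/102072 = 153310183594675/423383652944616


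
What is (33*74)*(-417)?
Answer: -1018314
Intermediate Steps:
(33*74)*(-417) = 2442*(-417) = -1018314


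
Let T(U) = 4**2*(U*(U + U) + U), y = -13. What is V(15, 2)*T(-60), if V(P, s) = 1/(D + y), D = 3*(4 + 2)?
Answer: 22848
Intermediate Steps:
D = 18 (D = 3*6 = 18)
T(U) = 16*U + 32*U**2 (T(U) = 16*(U*(2*U) + U) = 16*(2*U**2 + U) = 16*(U + 2*U**2) = 16*U + 32*U**2)
V(P, s) = 1/5 (V(P, s) = 1/(18 - 13) = 1/5)
V(15, 2)*T(-60) = (16*(-60)*(1 + 2*(-60)))/5 = (16*(-60)*(1 - 120))/5 = (16*(-60)*(-119))/5 = (1/5)*114240 = 22848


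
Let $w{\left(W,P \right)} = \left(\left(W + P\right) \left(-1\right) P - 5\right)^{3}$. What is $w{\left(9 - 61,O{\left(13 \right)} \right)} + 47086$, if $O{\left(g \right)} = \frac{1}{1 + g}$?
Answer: $\frac{354519537819}{7529536} \approx 47084.0$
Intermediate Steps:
$w{\left(W,P \right)} = \left(-5 + P \left(- P - W\right)\right)^{3}$ ($w{\left(W,P \right)} = \left(\left(P + W\right) \left(-1\right) P - 5\right)^{3} = \left(\left(- P - W\right) P - 5\right)^{3} = \left(P \left(- P - W\right) - 5\right)^{3} = \left(-5 + P \left(- P - W\right)\right)^{3}$)
$w{\left(9 - 61,O{\left(13 \right)} \right)} + 47086 = - \left(5 + \left(\frac{1}{1 + 13}\right)^{2} + \frac{9 - 61}{1 + 13}\right)^{3} + 47086 = - \left(5 + \left(\frac{1}{14}\right)^{2} + \frac{9 - 61}{14}\right)^{3} + 47086 = - \left(5 + \left(\frac{1}{14}\right)^{2} + \frac{1}{14} \left(-52\right)\right)^{3} + 47086 = - \left(5 + \frac{1}{196} - \frac{26}{7}\right)^{3} + 47086 = - \left(\frac{253}{196}\right)^{3} + 47086 = \left(-1\right) \frac{16194277}{7529536} + 47086 = - \frac{16194277}{7529536} + 47086 = \frac{354519537819}{7529536}$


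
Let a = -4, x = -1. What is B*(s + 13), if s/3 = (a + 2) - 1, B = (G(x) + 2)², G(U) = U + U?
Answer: 0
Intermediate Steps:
G(U) = 2*U
B = 0 (B = (2*(-1) + 2)² = (-2 + 2)² = 0² = 0)
s = -9 (s = 3*((-4 + 2) - 1) = 3*(-2 - 1) = 3*(-3) = -9)
B*(s + 13) = 0*(-9 + 13) = 0*4 = 0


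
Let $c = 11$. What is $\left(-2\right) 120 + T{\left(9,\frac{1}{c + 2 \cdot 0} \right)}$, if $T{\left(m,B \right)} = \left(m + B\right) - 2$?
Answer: $- \frac{2562}{11} \approx -232.91$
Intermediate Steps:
$T{\left(m,B \right)} = -2 + B + m$ ($T{\left(m,B \right)} = \left(B + m\right) - 2 = -2 + B + m$)
$\left(-2\right) 120 + T{\left(9,\frac{1}{c + 2 \cdot 0} \right)} = \left(-2\right) 120 + \left(-2 + \frac{1}{11 + 2 \cdot 0} + 9\right) = -240 + \left(-2 + \frac{1}{11 + 0} + 9\right) = -240 + \left(-2 + \frac{1}{11} + 9\right) = -240 + \frac{78}{11} = - \frac{2562}{11}$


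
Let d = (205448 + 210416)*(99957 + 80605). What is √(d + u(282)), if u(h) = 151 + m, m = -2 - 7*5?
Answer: √75089235682 ≈ 2.7402e+5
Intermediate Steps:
m = -37 (m = -2 - 35 = -37)
u(h) = 114 (u(h) = 151 - 37 = 114)
d = 75089235568 (d = 415864*180562 = 75089235568)
√(d + u(282)) = √(75089235568 + 114) = √75089235682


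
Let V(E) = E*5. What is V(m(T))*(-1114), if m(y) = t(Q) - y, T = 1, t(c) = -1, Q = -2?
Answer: 11140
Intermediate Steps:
m(y) = -1 - y
V(E) = 5*E
V(m(T))*(-1114) = (5*(-1 - 1*1))*(-1114) = (5*(-1 - 1))*(-1114) = (5*(-2))*(-1114) = -10*(-1114) = 11140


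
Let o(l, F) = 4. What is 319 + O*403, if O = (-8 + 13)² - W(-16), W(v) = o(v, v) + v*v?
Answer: -94386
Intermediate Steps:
W(v) = 4 + v² (W(v) = 4 + v*v = 4 + v²)
O = -235 (O = (-8 + 13)² - (4 + (-16)²) = 5² - (4 + 256) = 25 - 1*260 = 25 - 260 = -235)
319 + O*403 = 319 - 235*403 = 319 - 94705 = -94386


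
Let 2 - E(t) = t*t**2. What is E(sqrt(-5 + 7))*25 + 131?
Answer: 181 - 50*sqrt(2) ≈ 110.29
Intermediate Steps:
E(t) = 2 - t**3 (E(t) = 2 - t*t**2 = 2 - t**3)
E(sqrt(-5 + 7))*25 + 131 = (2 - (sqrt(-5 + 7))**3)*25 + 131 = (2 - (sqrt(2))**3)*25 + 131 = (2 - 2*sqrt(2))*25 + 131 = (50 - 50*sqrt(2)) + 131 = 181 - 50*sqrt(2)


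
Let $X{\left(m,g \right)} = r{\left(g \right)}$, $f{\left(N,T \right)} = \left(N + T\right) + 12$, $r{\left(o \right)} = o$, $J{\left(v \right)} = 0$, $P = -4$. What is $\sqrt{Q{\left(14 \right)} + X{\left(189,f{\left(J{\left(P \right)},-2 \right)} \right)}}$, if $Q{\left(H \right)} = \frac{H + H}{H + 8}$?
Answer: $\frac{2 \sqrt{341}}{11} \approx 3.3575$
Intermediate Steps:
$f{\left(N,T \right)} = 12 + N + T$
$X{\left(m,g \right)} = g$
$Q{\left(H \right)} = \frac{2 H}{8 + H}$
$\sqrt{Q{\left(14 \right)} + X{\left(189,f{\left(J{\left(P \right)},-2 \right)} \right)}} = \sqrt{2 \cdot 14 \frac{1}{8 + 14} + \left(12 + 0 - 2\right)} = \sqrt{2 \cdot 14 \cdot \frac{1}{22} + 10} = \sqrt{\frac{14}{11} + 10} = \sqrt{\frac{124}{11}} = \frac{2 \sqrt{341}}{11}$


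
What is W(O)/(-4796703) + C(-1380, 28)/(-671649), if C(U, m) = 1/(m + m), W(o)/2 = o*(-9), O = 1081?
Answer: 81317354761/20046138144648 ≈ 0.0040565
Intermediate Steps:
W(o) = -18*o (W(o) = 2*(o*(-9)) = 2*(-9*o) = -18*o)
C(U, m) = 1/(2*m)
W(O)/(-4796703) + C(-1380, 28)/(-671649) = -18*1081/(-4796703) + ((1/2)/28)/(-671649) = -19458*(-1/4796703) + ((1/2)*(1/28))*(-1/671649) = 2162/532967 + (1/56)*(-1/671649) = 2162/532967 - 1/37612344 = 81317354761/20046138144648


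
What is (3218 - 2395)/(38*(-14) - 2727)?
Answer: -823/3259 ≈ -0.25253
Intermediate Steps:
(3218 - 2395)/(38*(-14) - 2727) = 823/(-532 - 2727) = 823/(-3259) = 823*(-1/3259) = -823/3259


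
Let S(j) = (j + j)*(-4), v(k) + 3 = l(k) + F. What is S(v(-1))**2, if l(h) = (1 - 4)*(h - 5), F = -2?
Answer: 10816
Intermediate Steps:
l(h) = 15 - 3*h (l(h) = -3*(-5 + h) = 15 - 3*h)
v(k) = 10 - 3*k (v(k) = -3 + ((15 - 3*k) - 2) = -3 + (13 - 3*k) = 10 - 3*k)
S(j) = -8*j (S(j) = (2*j)*(-4) = -8*j)
S(v(-1))**2 = (-8*(10 - 3*(-1)))**2 = (-8*(10 + 3))**2 = (-8*13)**2 = (-104)**2 = 10816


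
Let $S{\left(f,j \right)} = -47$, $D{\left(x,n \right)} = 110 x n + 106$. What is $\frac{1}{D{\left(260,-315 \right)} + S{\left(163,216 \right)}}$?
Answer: $- \frac{1}{9008941} \approx -1.11 \cdot 10^{-7}$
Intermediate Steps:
$D{\left(x,n \right)} = 106 + 110 n x$ ($D{\left(x,n \right)} = 110 n x + 106 = 106 + 110 n x$)
$\frac{1}{D{\left(260,-315 \right)} + S{\left(163,216 \right)}} = \frac{1}{\left(106 + 110 \left(-315\right) 260\right) - 47} = \frac{1}{\left(106 - 9009000\right) - 47} = \frac{1}{-9008894 - 47} = \frac{1}{-9008941} = - \frac{1}{9008941}$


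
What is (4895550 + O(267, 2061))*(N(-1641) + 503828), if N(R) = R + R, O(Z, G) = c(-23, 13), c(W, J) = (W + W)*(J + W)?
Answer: 2450678221460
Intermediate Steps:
c(W, J) = 2*W*(J + W) (c(W, J) = (2*W)*(J + W) = 2*W*(J + W))
O(Z, G) = 460 (O(Z, G) = 2*(-23)*(13 - 23) = 2*(-23)*(-10) = 460)
N(R) = 2*R
(4895550 + O(267, 2061))*(N(-1641) + 503828) = (4895550 + 460)*(2*(-1641) + 503828) = 4896010*(-3282 + 503828) = 4896010*500546 = 2450678221460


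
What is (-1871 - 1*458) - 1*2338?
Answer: -4667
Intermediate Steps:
(-1871 - 1*458) - 1*2338 = (-1871 - 458) - 2338 = -2329 - 2338 = -4667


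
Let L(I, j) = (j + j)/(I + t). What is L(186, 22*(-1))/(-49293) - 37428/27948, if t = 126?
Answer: -11992074007/8954664966 ≈ -1.3392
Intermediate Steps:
L(I, j) = 2*j/(126 + I) (L(I, j) = (j + j)/(I + 126) = (2*j)/(126 + I) = 2*j/(126 + I))
L(186, 22*(-1))/(-49293) - 37428/27948 = (2*(22*(-1))/(126 + 186))/(-49293) - 37428/27948 = (2*(-22)/312)*(-1/49293) - 37428*1/27948 = (2*(-22)*(1/312))*(-1/49293) - 3119/2329 = -11/78*(-1/49293) - 3119/2329 = 11/3844854 - 3119/2329 = -11992074007/8954664966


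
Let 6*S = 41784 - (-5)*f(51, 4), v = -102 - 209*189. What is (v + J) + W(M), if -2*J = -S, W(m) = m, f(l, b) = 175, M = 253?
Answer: -429541/12 ≈ -35795.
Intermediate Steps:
v = -39603 (v = -102 - 39501 = -39603)
S = 42659/6 (S = (41784 - (-5)*175)/6 = (41784 - 1*(-875))/6 = (41784 + 875)/6 = (1/6)*42659 = 42659/6 ≈ 7109.8)
J = 42659/12 (J = -(-1)*42659/(2*6) = -1/2*(-42659/6) = 42659/12 ≈ 3554.9)
(v + J) + W(M) = (-39603 + 42659/12) + 253 = -432577/12 + 253 = -429541/12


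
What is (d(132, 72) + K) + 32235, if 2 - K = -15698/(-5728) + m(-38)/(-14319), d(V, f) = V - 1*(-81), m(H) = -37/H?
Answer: 683306578135/21058992 ≈ 32447.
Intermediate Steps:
d(V, f) = 81 + V (d(V, f) = V + 81 = 81 + V)
K = -15594281/21058992 (K = 2 - (-15698/(-5728) - 37/(-38)/(-14319)) = 2 - (-15698*(-1/5728) - 37*(-1/38)*(-1/14319)) = 2 - (7849/2864 + (37/38)*(-1/14319)) = 2 - (7849/2864 - 1/14706) = 2 - 1*57712265/21058992 = 2 - 57712265/21058992 = -15594281/21058992 ≈ -0.74050)
(d(132, 72) + K) + 32235 = ((81 + 132) - 15594281/21058992) + 32235 = (213 - 15594281/21058992) + 32235 = 4469971015/21058992 + 32235 = 683306578135/21058992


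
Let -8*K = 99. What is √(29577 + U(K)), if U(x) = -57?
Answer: 12*√205 ≈ 171.81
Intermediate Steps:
K = -99/8 (K = -⅛*99 = -99/8 ≈ -12.375)
√(29577 + U(K)) = √(29577 - 57) = √29520 = 12*√205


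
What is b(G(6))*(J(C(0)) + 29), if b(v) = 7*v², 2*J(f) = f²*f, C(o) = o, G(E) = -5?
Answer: 5075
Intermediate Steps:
J(f) = f³/2 (J(f) = (f²*f)/2 = f³/2)
b(G(6))*(J(C(0)) + 29) = (7*(-5)²)*((½)*0³ + 29) = (7*25)*((½)*0 + 29) = 175*(0 + 29) = 175*29 = 5075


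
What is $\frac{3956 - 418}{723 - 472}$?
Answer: $\frac{3538}{251} \approx 14.096$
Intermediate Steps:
$\frac{3956 - 418}{723 - 472} = \frac{3538}{251}$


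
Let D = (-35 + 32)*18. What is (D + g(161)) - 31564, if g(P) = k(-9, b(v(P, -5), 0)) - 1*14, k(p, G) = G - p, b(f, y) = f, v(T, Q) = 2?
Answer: -31621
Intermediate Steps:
D = -54 (D = -3*18 = -54)
g(P) = -3 (g(P) = (2 - 1*(-9)) - 1*14 = (2 + 9) - 14 = 11 - 14 = -3)
(D + g(161)) - 31564 = (-54 - 3) - 31564 = -57 - 31564 = -31621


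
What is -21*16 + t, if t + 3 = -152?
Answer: -491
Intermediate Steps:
t = -155 (t = -3 - 152 = -155)
-21*16 + t = -21*16 - 155 = -336 - 155 = -491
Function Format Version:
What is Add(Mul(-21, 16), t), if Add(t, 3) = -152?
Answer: -491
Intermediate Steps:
t = -155 (t = Add(-3, -152) = -155)
Add(Mul(-21, 16), t) = Add(Mul(-21, 16), -155) = Add(-336, -155) = -491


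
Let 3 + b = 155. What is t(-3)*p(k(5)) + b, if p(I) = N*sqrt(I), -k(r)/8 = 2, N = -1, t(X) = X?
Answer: 152 + 12*I ≈ 152.0 + 12.0*I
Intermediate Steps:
b = 152 (b = -3 + 155 = 152)
k(r) = -16 (k(r) = -8*2 = -16)
p(I) = -sqrt(I)
t(-3)*p(k(5)) + b = -(-3)*sqrt(-16) + 152 = -(-3)*4*I + 152 = -(-12)*I + 152 = 12*I + 152 = 152 + 12*I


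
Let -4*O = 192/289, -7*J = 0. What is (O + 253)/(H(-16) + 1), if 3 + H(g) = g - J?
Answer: -73069/5202 ≈ -14.046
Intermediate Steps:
J = 0 (J = -1/7*0 = 0)
H(g) = -3 + g (H(g) = -3 + (g - 1*0) = -3 + (g + 0) = -3 + g)
O = -48/289 ≈ -0.16609
(O + 253)/(H(-16) + 1) = (-48/289 + 253)/((-3 - 16) + 1) = 73069/(289*(-19 + 1)) = (73069/289)/(-18) = (73069/289)*(-1/18) = -73069/5202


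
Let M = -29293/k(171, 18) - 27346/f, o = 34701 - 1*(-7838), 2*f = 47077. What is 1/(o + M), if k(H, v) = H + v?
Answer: 8897553/377103643718 ≈ 2.3594e-5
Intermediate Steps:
f = 47077/2 (f = (½)*47077 = 47077/2 ≈ 23539.)
o = 42539 (o = 34701 + 7838 = 42539)
M = -1389363349/8897553 (M = -29293/(171 + 18) - 27346/47077/2 = -29293/189 - 27346*2/47077 = -29293*1/189 - 54692/47077 = -29293/189 - 54692/47077 = -1389363349/8897553 ≈ -156.15)
1/(o + M) = 1/(42539 - 1389363349/8897553) = 1/(377103643718/8897553) = 8897553/377103643718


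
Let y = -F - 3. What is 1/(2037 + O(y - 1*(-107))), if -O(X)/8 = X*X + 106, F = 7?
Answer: -1/74083 ≈ -1.3498e-5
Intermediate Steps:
y = -10 (y = -1*7 - 3 = -7 - 3 = -10)
O(X) = -848 - 8*X**2 (O(X) = -8*(X*X + 106) = -8*(X**2 + 106) = -8*(106 + X**2) = -848 - 8*X**2)
1/(2037 + O(y - 1*(-107))) = 1/(2037 + (-848 - 8*(-10 - 1*(-107))**2)) = 1/(2037 + (-848 - 8*(-10 + 107)**2)) = 1/(2037 + (-848 - 8*97**2)) = 1/(2037 + (-848 - 8*9409)) = 1/(2037 + (-848 - 75272)) = 1/(2037 - 76120) = 1/(-74083) = -1/74083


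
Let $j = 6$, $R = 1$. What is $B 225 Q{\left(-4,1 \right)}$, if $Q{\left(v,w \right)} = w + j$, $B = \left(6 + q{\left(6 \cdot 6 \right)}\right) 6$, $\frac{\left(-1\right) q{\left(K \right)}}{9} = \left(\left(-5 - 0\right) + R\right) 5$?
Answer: $1757700$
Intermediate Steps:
$q{\left(K \right)} = 180$ ($q{\left(K \right)} = - 9 \left(\left(-5 - 0\right) + 1\right) 5 = - 9 \left(\left(-5 + 0\right) + 1\right) 5 = - 9 \left(-5 + 1\right) 5 = - 9 \left(\left(-4\right) 5\right) = \left(-9\right) \left(-20\right) = 180$)
$B = 1116$ ($B = \left(6 + 180\right) 6 = 186 \cdot 6 = 1116$)
$Q{\left(v,w \right)} = 6 + w$ ($Q{\left(v,w \right)} = w + 6 = 6 + w$)
$B 225 Q{\left(-4,1 \right)} = 1116 \cdot 225 \left(6 + 1\right) = 251100 \cdot 7 = 1757700$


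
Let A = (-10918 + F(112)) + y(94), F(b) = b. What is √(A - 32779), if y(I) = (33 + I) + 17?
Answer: I*√43441 ≈ 208.43*I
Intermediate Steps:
y(I) = 50 + I
A = -10662 (A = (-10918 + 112) + (50 + 94) = -10806 + 144 = -10662)
√(A - 32779) = √(-10662 - 32779) = √(-43441) = I*√43441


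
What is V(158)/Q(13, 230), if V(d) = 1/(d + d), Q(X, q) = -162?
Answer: -1/51192 ≈ -1.9534e-5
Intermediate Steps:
V(d) = 1/(2*d)
V(158)/Q(13, 230) = ((½)/158)/(-162) = ((½)*(1/158))*(-1/162) = (1/316)*(-1/162) = -1/51192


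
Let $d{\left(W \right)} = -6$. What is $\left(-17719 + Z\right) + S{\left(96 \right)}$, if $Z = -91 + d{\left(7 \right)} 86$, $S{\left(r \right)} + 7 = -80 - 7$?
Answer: $-18420$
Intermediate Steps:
$S{\left(r \right)} = -94$ ($S{\left(r \right)} = -7 - 87 = -94$)
$Z = -607$ ($Z = -91 - 516 = -607$)
$\left(-17719 + Z\right) + S{\left(96 \right)} = \left(-17719 - 607\right) - 94 = -18326 - 94 = -18420$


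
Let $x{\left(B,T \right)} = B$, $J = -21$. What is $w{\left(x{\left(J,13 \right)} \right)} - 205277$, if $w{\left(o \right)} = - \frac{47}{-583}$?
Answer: $- \frac{119676444}{583} \approx -2.0528 \cdot 10^{5}$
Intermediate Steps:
$w{\left(o \right)} = \frac{47}{583}$ ($w{\left(o \right)} = \left(-47\right) \left(- \frac{1}{583}\right) = \frac{47}{583}$)
$w{\left(x{\left(J,13 \right)} \right)} - 205277 = \frac{47}{583} - 205277 = - \frac{119676444}{583}$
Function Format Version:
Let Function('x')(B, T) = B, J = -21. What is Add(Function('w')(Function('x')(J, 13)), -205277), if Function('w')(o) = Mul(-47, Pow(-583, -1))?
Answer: Rational(-119676444, 583) ≈ -2.0528e+5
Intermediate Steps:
Function('w')(o) = Rational(47, 583) (Function('w')(o) = Mul(-47, Rational(-1, 583)) = Rational(47, 583))
Add(Function('w')(Function('x')(J, 13)), -205277) = Add(Rational(47, 583), -205277) = Rational(-119676444, 583)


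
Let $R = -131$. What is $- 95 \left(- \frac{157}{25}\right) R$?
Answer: $- \frac{390773}{5} \approx -78155.0$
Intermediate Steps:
$- 95 \left(- \frac{157}{25}\right) R = - 95 \left(- \frac{157}{25}\right) \left(-131\right) = - 95 \left(\left(-157\right) \frac{1}{25}\right) \left(-131\right) = \left(-95\right) \left(- \frac{157}{25}\right) \left(-131\right) = \frac{2983}{5} \left(-131\right) = - \frac{390773}{5}$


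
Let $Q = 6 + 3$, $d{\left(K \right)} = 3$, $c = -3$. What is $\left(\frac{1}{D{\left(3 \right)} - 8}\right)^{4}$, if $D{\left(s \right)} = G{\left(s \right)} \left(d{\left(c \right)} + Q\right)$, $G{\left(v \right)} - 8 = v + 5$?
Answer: $\frac{1}{1146228736} \approx 8.7243 \cdot 10^{-10}$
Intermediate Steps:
$G{\left(v \right)} = 13 + v$ ($G{\left(v \right)} = 8 + \left(v + 5\right) = 8 + \left(5 + v\right) = 13 + v$)
$Q = 9$
$D{\left(s \right)} = 156 + 12 s$ ($D{\left(s \right)} = \left(13 + s\right) \left(3 + 9\right) = \left(13 + s\right) 12 = 156 + 12 s$)
$\left(\frac{1}{D{\left(3 \right)} - 8}\right)^{4} = \left(\frac{1}{\left(156 + 12 \cdot 3\right) - 8}\right)^{4} = \left(\frac{1}{\left(156 + 36\right) - 8}\right)^{4} = \left(\frac{1}{192 - 8}\right)^{4} = \left(\frac{1}{184}\right)^{4} = \frac{1}{1146228736}$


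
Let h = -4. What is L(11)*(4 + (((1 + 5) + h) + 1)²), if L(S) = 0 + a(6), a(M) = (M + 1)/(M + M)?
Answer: 91/12 ≈ 7.5833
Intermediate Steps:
a(M) = (1 + M)/(2*M) (a(M) = (1 + M)/((2*M)) = (1 + M)*(1/(2*M)) = (1 + M)/(2*M))
L(S) = 7/12 (L(S) = 0 + (½)*(1 + 6)/6 = 0 + (½)*(⅙)*7 = 0 + 7/12 = 7/12)
L(11)*(4 + (((1 + 5) + h) + 1)²) = 7*(4 + (((1 + 5) - 4) + 1)²)/12 = 7*(4 + ((6 - 4) + 1)²)/12 = 7*(4 + (2 + 1)²)/12 = 7*(4 + 3²)/12 = 7*(4 + 9)/12 = (7/12)*13 = 91/12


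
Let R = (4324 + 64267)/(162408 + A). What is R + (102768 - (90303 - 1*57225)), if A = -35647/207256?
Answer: 2345779392957986/33659996801 ≈ 69690.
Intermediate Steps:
A = -35647/207256 (A = -35647*1/207256 = -35647/207256 ≈ -0.17199)
R = 14215896296/33659996801 (R = (4324 + 64267)/(162408 - 35647/207256) = 68591/(33659996801/207256) = 68591*(207256/33659996801) = 14215896296/33659996801 ≈ 0.42234)
R + (102768 - (90303 - 1*57225)) = 14215896296/33659996801 + (102768 - (90303 - 1*57225)) = 14215896296/33659996801 + (102768 - (90303 - 57225)) = 14215896296/33659996801 + (102768 - 1*33078) = 14215896296/33659996801 + (102768 - 33078) = 14215896296/33659996801 + 69690 = 2345779392957986/33659996801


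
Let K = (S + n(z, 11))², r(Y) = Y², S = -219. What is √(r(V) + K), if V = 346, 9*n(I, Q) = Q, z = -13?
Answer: 2*√3384649/9 ≈ 408.83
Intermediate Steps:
n(I, Q) = Q/9
K = 3841600/81 (K = (-219 + (⅑)*11)² = (-219 + 11/9)² = (-1960/9)² = 3841600/81 ≈ 47427.)
√(r(V) + K) = √(346² + 3841600/81) = √(119716 + 3841600/81) = √(13538596/81) = 2*√3384649/9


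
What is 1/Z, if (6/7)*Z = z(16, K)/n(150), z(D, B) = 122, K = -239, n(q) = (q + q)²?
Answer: 270000/427 ≈ 632.32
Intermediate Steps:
n(q) = 4*q² (n(q) = (2*q)² = 4*q²)
Z = 427/270000 (Z = 7*(122/((4*150²)))/6 = 7*(122/((4*22500)))/6 = 7*(122/90000)/6 = 7*(122*(1/90000))/6 = (7/6)*(61/45000) = 427/270000 ≈ 0.0015815)
1/Z = 1/(427/270000) = 270000/427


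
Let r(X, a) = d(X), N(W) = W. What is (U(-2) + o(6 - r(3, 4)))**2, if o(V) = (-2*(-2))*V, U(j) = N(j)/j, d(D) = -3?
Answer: 1369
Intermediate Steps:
r(X, a) = -3
U(j) = 1 (U(j) = j/j = 1)
o(V) = 4*V
(U(-2) + o(6 - r(3, 4)))**2 = (1 + 4*(6 - 1*(-3)))**2 = (1 + 4*(6 + 3))**2 = (1 + 4*9)**2 = (1 + 36)**2 = 37**2 = 1369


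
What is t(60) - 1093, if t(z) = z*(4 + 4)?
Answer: -613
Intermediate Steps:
t(z) = 8*z (t(z) = z*8 = 8*z)
t(60) - 1093 = 8*60 - 1093 = 480 - 1093 = -613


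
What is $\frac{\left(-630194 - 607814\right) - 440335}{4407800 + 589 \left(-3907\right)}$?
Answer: $- \frac{1678343}{2106577} \approx -0.79672$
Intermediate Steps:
$\frac{\left(-630194 - 607814\right) - 440335}{4407800 + 589 \left(-3907\right)} = \frac{\left(-630194 - 607814\right) - 440335}{4407800 - 2301223} = \frac{-1238008 - 440335}{2106577} = \left(-1678343\right) \frac{1}{2106577} = - \frac{1678343}{2106577}$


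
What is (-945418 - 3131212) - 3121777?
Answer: -7198407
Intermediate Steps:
(-945418 - 3131212) - 3121777 = -4076630 - 3121777 = -7198407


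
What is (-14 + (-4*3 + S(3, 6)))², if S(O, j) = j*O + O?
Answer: 25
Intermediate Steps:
S(O, j) = O + O*j (S(O, j) = O*j + O = O + O*j)
(-14 + (-4*3 + S(3, 6)))² = (-14 + (-4*3 + 3*(1 + 6)))² = (-14 + (-12 + 3*7))² = (-14 + (-12 + 21))² = (-14 + 9)² = (-5)² = 25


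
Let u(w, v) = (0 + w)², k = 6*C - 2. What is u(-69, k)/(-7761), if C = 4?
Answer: -1587/2587 ≈ -0.61345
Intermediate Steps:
k = 22 (k = 6*4 - 2 = 24 - 2 = 22)
u(w, v) = w²
u(-69, k)/(-7761) = (-69)²/(-7761) = 4761*(-1/7761) = -1587/2587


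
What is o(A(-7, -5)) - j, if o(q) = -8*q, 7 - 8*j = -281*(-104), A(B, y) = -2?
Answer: 29345/8 ≈ 3668.1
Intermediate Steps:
j = -29217/8 (j = 7/8 - (-281)*(-104)/8 = 7/8 - ⅛*29224 = 7/8 - 3653 = -29217/8 ≈ -3652.1)
o(A(-7, -5)) - j = -8*(-2) - 1*(-29217/8) = 16 + 29217/8 = 29345/8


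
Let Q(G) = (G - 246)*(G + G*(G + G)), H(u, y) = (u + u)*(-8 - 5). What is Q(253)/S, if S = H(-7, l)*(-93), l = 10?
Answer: -3289/62 ≈ -53.048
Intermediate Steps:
H(u, y) = -26*u (H(u, y) = (2*u)*(-13) = -26*u)
Q(G) = (-246 + G)*(G + 2*G²) (Q(G) = (-246 + G)*(G + G*(2*G)) = (-246 + G)*(G + 2*G²))
S = -16926 (S = -26*(-7)*(-93) = 182*(-93) = -16926)
Q(253)/S = (253*(-246 - 491*253 + 2*253²))/(-16926) = (253*(-246 - 124223 + 2*64009))*(-1/16926) = (253*(-246 - 124223 + 128018))*(-1/16926) = (253*3549)*(-1/16926) = 897897*(-1/16926) = -3289/62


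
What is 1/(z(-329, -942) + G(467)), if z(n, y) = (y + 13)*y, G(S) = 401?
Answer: 1/875519 ≈ 1.1422e-6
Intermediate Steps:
z(n, y) = y*(13 + y) (z(n, y) = (13 + y)*y = y*(13 + y))
1/(z(-329, -942) + G(467)) = 1/(-942*(13 - 942) + 401) = 1/(-942*(-929) + 401) = 1/(875118 + 401) = 1/875519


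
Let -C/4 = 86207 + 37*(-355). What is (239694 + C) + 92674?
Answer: 40080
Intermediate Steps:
C = -292288 (C = -4*(86207 + 37*(-355)) = -4*(86207 - 13135) = -4*73072 = -292288)
(239694 + C) + 92674 = (239694 - 292288) + 92674 = -52594 + 92674 = 40080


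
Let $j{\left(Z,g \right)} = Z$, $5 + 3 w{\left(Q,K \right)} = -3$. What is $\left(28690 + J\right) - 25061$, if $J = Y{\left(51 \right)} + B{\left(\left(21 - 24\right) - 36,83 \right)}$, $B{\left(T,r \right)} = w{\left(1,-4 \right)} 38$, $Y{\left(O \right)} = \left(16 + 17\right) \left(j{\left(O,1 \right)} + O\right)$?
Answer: $\frac{20681}{3} \approx 6893.7$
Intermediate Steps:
$w{\left(Q,K \right)} = - \frac{8}{3}$ ($w{\left(Q,K \right)} = - \frac{5}{3} + \frac{1}{3} \left(-3\right) = - \frac{5}{3} - 1 = - \frac{8}{3}$)
$Y{\left(O \right)} = 66 O$ ($Y{\left(O \right)} = \left(16 + 17\right) \left(O + O\right) = 33 \cdot 2 O = 66 O$)
$B{\left(T,r \right)} = - \frac{304}{3}$ ($B{\left(T,r \right)} = \left(- \frac{8}{3}\right) 38 = - \frac{304}{3}$)
$J = \frac{9794}{3}$ ($J = 66 \cdot 51 - \frac{304}{3} = 3366 - \frac{304}{3} = \frac{9794}{3} \approx 3264.7$)
$\left(28690 + J\right) - 25061 = \left(28690 + \frac{9794}{3}\right) - 25061 = \frac{95864}{3} - 25061 = \frac{20681}{3}$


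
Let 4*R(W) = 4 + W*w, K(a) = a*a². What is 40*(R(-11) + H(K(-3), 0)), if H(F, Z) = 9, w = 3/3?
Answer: 290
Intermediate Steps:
K(a) = a³
w = 1 (w = 3*(⅓) = 1)
R(W) = 1 + W/4 (R(W) = (4 + W*1)/4 = (4 + W)/4 = 1 + W/4)
40*(R(-11) + H(K(-3), 0)) = 40*((1 + (¼)*(-11)) + 9) = 40*((1 - 11/4) + 9) = 40*(-7/4 + 9) = 40*(29/4) = 290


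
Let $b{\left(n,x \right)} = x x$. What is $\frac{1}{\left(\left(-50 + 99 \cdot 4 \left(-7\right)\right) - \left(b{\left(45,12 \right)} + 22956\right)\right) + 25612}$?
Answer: $- \frac{1}{310} \approx -0.0032258$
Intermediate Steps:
$b{\left(n,x \right)} = x^{2}$
$\frac{1}{\left(\left(-50 + 99 \cdot 4 \left(-7\right)\right) - \left(b{\left(45,12 \right)} + 22956\right)\right) + 25612} = \frac{1}{\left(\left(-50 + 99 \cdot 4 \left(-7\right)\right) - \left(12^{2} + 22956\right)\right) + 25612} = \frac{1}{\left(\left(-50 + 99 \left(-28\right)\right) - \left(144 + 22956\right)\right) + 25612} = \frac{1}{\left(\left(-50 - 2772\right) - 23100\right) + 25612} = \frac{1}{\left(-2822 - 23100\right) + 25612} = \frac{1}{-25922 + 25612} = \frac{1}{-310} = - \frac{1}{310}$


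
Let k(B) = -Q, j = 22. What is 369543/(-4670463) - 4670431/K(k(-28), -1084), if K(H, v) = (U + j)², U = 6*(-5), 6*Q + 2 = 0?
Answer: -7271032943435/99636544 ≈ -72976.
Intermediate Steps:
Q = -⅓ (Q = -⅓ + (⅙)*0 = -⅓ + 0 = -⅓ ≈ -0.33333)
k(B) = ⅓ (k(B) = -1*(-⅓) = ⅓)
U = -30
K(H, v) = 64 (K(H, v) = (-30 + 22)² = (-8)² = 64)
369543/(-4670463) - 4670431/K(k(-28), -1084) = 369543/(-4670463) - 4670431/64 = 369543*(-1/4670463) - 4670431*1/64 = -123181/1556821 - 4670431/64 = -7271032943435/99636544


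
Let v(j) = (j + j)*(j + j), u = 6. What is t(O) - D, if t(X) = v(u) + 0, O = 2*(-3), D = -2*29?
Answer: 202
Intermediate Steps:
D = -58
O = -6
v(j) = 4*j² (v(j) = (2*j)*(2*j) = 4*j²)
t(X) = 144 (t(X) = 4*6² + 0 = 4*36 + 0 = 144 + 0 = 144)
t(O) - D = 144 - 1*(-58) = 144 + 58 = 202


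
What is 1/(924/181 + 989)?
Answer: 181/179933 ≈ 0.0010059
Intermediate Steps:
1/(924/181 + 989) = 1/(179933/181) = 181/179933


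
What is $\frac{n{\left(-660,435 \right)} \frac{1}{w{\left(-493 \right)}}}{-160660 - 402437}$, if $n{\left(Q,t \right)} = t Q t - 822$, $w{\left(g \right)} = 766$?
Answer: $\frac{20814887}{71888717} \approx 0.28954$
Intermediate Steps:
$n{\left(Q,t \right)} = -822 + Q t^{2}$ ($n{\left(Q,t \right)} = Q t t - 822 = Q t^{2} - 822 = -822 + Q t^{2}$)
$\frac{n{\left(-660,435 \right)} \frac{1}{w{\left(-493 \right)}}}{-160660 - 402437} = \frac{\left(-822 - 660 \cdot 435^{2}\right) \frac{1}{766}}{-160660 - 402437} = \frac{\left(-822 - 124888500\right) \frac{1}{766}}{-160660 - 402437} = \frac{\left(-822 - 124888500\right) \frac{1}{766}}{-563097} = \left(-124889322\right) \frac{1}{766} \left(- \frac{1}{563097}\right) = \left(- \frac{62444661}{383}\right) \left(- \frac{1}{563097}\right) = \frac{20814887}{71888717}$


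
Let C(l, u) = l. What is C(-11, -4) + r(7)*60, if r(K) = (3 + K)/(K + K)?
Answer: 223/7 ≈ 31.857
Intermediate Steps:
r(K) = (3 + K)/(2*K) (r(K) = (3 + K)/((2*K)) = (3 + K)*(1/(2*K)) = (3 + K)/(2*K))
C(-11, -4) + r(7)*60 = -11 + ((1/2)*(3 + 7)/7)*60 = -11 + ((1/2)*(1/7)*10)*60 = -11 + (5/7)*60 = -11 + 300/7 = 223/7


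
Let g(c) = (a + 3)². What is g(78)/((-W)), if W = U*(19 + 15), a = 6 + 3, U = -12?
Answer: 6/17 ≈ 0.35294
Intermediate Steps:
a = 9
W = -408 (W = -12*(19 + 15) = -12*34 = -408)
g(c) = 144 (g(c) = (9 + 3)² = 12² = 144)
g(78)/((-W)) = 144/((-1*(-408))) = 144/408 = 144*(1/408) = 6/17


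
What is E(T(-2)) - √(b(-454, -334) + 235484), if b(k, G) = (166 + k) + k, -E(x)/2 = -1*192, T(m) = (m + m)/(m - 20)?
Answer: 384 - √234742 ≈ -100.50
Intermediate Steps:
T(m) = 2*m/(-20 + m) (T(m) = (2*m)/(-20 + m) = 2*m/(-20 + m))
E(x) = 384 (E(x) = -(-2)*192 = -2*(-192) = 384)
b(k, G) = 166 + 2*k
E(T(-2)) - √(b(-454, -334) + 235484) = 384 - √((166 + 2*(-454)) + 235484) = 384 - √((166 - 908) + 235484) = 384 - √(-742 + 235484) = 384 - √234742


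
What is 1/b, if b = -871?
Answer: -1/871 ≈ -0.0011481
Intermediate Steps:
1/b = 1/(-871) = -1/871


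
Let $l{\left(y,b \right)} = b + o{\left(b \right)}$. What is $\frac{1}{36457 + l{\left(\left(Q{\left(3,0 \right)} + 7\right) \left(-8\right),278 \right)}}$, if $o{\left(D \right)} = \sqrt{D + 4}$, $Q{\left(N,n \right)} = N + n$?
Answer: $\frac{12245}{449819981} - \frac{\sqrt{282}}{1349459943} \approx 2.721 \cdot 10^{-5}$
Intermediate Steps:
$o{\left(D \right)} = \sqrt{4 + D}$
$l{\left(y,b \right)} = b + \sqrt{4 + b}$
$\frac{1}{36457 + l{\left(\left(Q{\left(3,0 \right)} + 7\right) \left(-8\right),278 \right)}} = \frac{1}{36457 + \left(278 + \sqrt{4 + 278}\right)} = \frac{1}{36457 + \left(278 + \sqrt{282}\right)} = \frac{1}{36735 + \sqrt{282}}$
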